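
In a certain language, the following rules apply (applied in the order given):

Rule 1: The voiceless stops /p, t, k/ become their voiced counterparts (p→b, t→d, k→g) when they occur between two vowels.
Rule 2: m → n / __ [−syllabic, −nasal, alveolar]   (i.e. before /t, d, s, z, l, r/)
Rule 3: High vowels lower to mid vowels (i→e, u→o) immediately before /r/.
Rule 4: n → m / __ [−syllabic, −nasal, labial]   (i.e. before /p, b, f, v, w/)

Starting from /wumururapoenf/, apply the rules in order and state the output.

wumororaboemf

Rule 1 (intervocalic voicing): /p/ is a voiceless stop between vowels /a/ and /o/, so it voices to [b]. /wumururapoenf/ → wumururaboenf.
Rule 2 (nasal place assimilation): no segment meets the environment; /wumururaboenf/ is unchanged.
Rule 3 (pre-rhotic lowering): /u/ is a high vowel immediately before /r/, so it lowers to [o]. /u/ is a high vowel immediately before /r/, so it lowers to [o]. /wumururaboenf/ → wumororaboenf.
Rule 4 (nasal place assimilation): /n/ precedes the labial consonant /f/, so it assimilates in place to [m]. /wumororaboenf/ → wumororaboemf.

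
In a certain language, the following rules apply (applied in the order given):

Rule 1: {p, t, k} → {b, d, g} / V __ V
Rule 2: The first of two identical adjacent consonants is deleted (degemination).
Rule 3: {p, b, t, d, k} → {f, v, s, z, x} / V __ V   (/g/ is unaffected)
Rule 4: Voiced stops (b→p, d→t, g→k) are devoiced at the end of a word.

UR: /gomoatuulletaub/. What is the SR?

Rule 1 (intervocalic voicing): /t/ is a voiceless stop between vowels /a/ and /u/, so it voices to [d]. /t/ is a voiceless stop between vowels /e/ and /a/, so it voices to [d]. /gomoatuulletaub/ → gomoaduulledaub.
Rule 2 (degemination): /ll/ is a geminate; the first /l/ deletes. /gomoaduulledaub/ → gomoaduuledaub.
Rule 3 (intervocalic spirantization): /d/ is a stop between vowels /a/ and /u/, so it spirantizes to the fricative [z]. /d/ is a stop between vowels /e/ and /a/, so it spirantizes to the fricative [z]. /gomoaduuledaub/ → gomoazuulezaub.
Rule 4 (final devoicing): /b/ is a voiced stop in word-final position, so it devoices to [p]. /gomoazuulezaub/ → gomoazuulezaup.

gomoazuulezaup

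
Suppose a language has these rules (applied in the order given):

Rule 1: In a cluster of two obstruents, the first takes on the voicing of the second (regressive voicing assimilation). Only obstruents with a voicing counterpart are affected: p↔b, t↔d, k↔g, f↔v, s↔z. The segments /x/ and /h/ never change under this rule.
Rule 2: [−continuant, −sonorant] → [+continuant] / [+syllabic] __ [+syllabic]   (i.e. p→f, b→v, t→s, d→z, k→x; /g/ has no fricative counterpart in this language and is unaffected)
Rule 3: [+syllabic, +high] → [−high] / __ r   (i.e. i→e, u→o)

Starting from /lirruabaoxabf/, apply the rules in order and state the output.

Rule 1 (regressive voicing assimilation): /b/ precedes the voiceless obstruent /f/, so it devoices to [p] by assimilation. /lirruabaoxabf/ → lirruabaoxapf.
Rule 2 (intervocalic spirantization): /b/ is a stop between vowels /a/ and /a/, so it spirantizes to the fricative [v]. /lirruabaoxapf/ → lirruavaoxapf.
Rule 3 (pre-rhotic lowering): /i/ is a high vowel immediately before /r/, so it lowers to [e]. /lirruavaoxapf/ → lerruavaoxapf.

lerruavaoxapf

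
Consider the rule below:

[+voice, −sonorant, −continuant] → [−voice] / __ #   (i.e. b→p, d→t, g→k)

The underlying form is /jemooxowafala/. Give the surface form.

No segment of /jemooxowafala/ meets the structural description of the rule, so the form surfaces unchanged.

jemooxowafala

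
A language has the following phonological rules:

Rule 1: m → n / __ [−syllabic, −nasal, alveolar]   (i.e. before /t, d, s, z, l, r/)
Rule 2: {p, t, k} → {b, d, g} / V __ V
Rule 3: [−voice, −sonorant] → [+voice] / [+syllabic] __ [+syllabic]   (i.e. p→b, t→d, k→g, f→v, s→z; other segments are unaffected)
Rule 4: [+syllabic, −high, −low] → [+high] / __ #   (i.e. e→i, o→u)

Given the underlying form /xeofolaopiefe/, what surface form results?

xeovolaobievi

Rule 1 (nasal place assimilation): no segment meets the environment; /xeofolaopiefe/ is unchanged.
Rule 2 (intervocalic voicing): /p/ is a voiceless stop between vowels /o/ and /i/, so it voices to [b]. /xeofolaopiefe/ → xeofolaobiefe.
Rule 3 (intervocalic voicing): /f/ is a voiceless obstruent between vowels /o/ and /o/, so it voices to [v]. /f/ is a voiceless obstruent between vowels /e/ and /e/, so it voices to [v]. /xeofolaobiefe/ → xeovolaobieve.
Rule 4 (final vowel raising): /e/ is a mid vowel in word-final position, so it raises to [i]. /xeovolaobieve/ → xeovolaobievi.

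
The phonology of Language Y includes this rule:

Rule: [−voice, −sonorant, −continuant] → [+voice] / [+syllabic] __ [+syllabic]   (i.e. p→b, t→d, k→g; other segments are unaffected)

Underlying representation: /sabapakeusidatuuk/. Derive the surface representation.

Scanning /sabapakeusidatuuk/: /p/ is a voiceless stop between vowels /a/ and /a/, so it voices to [b]; /k/ is a voiceless stop between vowels /a/ and /e/, so it voices to [g]; /t/ is a voiceless stop between vowels /a/ and /u/, so it voices to [d]; /k/ at position 17 is not in the conditioning environment.
Result: [sababageusidaduuk].

sababageusidaduuk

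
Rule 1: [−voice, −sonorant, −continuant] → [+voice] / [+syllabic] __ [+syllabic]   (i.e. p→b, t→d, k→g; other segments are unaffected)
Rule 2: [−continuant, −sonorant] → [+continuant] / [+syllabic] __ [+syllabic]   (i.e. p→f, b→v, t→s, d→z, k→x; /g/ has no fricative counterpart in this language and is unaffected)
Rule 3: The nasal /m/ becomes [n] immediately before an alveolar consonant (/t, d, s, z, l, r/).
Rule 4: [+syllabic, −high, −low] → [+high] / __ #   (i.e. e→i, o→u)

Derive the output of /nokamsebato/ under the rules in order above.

Rule 1 (intervocalic voicing): /k/ is a voiceless stop between vowels /o/ and /a/, so it voices to [g]. /t/ is a voiceless stop between vowels /a/ and /o/, so it voices to [d]. /nokamsebato/ → nogamsebado.
Rule 2 (intervocalic spirantization): /b/ is a stop between vowels /e/ and /a/, so it spirantizes to the fricative [v]. /d/ is a stop between vowels /a/ and /o/, so it spirantizes to the fricative [z]. /nogamsebado/ → nogamsevazo.
Rule 3 (nasal place assimilation): /m/ precedes the alveolar consonant /s/, so it assimilates in place to [n]. /nogamsevazo/ → nogansevazo.
Rule 4 (final vowel raising): /o/ is a mid vowel in word-final position, so it raises to [u]. /nogansevazo/ → nogansevazu.

nogansevazu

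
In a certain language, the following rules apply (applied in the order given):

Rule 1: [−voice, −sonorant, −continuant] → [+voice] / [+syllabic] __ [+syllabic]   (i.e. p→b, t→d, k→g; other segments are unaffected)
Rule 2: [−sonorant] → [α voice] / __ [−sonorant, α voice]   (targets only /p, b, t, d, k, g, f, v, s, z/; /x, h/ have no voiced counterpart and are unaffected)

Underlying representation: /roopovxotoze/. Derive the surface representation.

Rule 1 (intervocalic voicing): /p/ is a voiceless stop between vowels /o/ and /o/, so it voices to [b]. /t/ is a voiceless stop between vowels /o/ and /o/, so it voices to [d]. /roopovxotoze/ → roobovxodoze.
Rule 2 (regressive voicing assimilation): /v/ precedes the voiceless obstruent /x/, so it devoices to [f] by assimilation. /roobovxodoze/ → roobofxodoze.

roobofxodoze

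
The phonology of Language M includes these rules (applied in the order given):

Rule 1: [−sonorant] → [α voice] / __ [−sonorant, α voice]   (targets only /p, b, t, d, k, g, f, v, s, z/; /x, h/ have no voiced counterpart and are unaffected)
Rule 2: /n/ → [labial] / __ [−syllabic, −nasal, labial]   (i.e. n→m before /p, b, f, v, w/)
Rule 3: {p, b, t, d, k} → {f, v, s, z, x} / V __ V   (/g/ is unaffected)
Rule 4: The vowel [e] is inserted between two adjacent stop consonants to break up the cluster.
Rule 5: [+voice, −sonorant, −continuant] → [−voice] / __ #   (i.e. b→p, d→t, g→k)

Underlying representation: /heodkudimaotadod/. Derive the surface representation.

heotekuzimaosazot

Rule 1 (regressive voicing assimilation): /d/ precedes the voiceless obstruent /k/, so it devoices to [t] by assimilation. /heodkudimaotadod/ → heotkudimaotadod.
Rule 2 (nasal place assimilation): no segment meets the environment; /heotkudimaotadod/ is unchanged.
Rule 3 (intervocalic spirantization): /d/ is a stop between vowels /u/ and /i/, so it spirantizes to the fricative [z]. /t/ is a stop between vowels /o/ and /a/, so it spirantizes to the fricative [s]. /d/ is a stop between vowels /a/ and /o/, so it spirantizes to the fricative [z]. /heotkudimaotadod/ → heotkuzimaosazod.
Rule 4 (stop-cluster e-epenthesis): /t/ and /k/ form a stop–stop cluster, so [e] is inserted between them. /heotkuzimaosazod/ → heotekuzimaosazod.
Rule 5 (final devoicing): /d/ is a voiced stop in word-final position, so it devoices to [t]. /heotekuzimaosazod/ → heotekuzimaosazot.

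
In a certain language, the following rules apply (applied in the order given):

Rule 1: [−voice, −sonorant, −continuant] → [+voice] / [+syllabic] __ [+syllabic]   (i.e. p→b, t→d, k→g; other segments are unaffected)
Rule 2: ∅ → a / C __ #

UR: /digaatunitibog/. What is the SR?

digaadunidiboga

Rule 1 (intervocalic voicing): /t/ is a voiceless stop between vowels /a/ and /u/, so it voices to [d]. /t/ is a voiceless stop between vowels /i/ and /i/, so it voices to [d]. /digaatunitibog/ → digaadunidibog.
Rule 2 (final a-epenthesis): the form ends in the consonant /g/, so [a] is inserted word-finally. /digaadunidibog/ → digaadunidiboga.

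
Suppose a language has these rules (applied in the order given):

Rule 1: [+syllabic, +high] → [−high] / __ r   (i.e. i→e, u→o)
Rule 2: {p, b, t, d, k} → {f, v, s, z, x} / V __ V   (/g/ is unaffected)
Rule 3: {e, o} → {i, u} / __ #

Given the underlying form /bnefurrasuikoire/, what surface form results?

Rule 1 (pre-rhotic lowering): /u/ is a high vowel immediately before /r/, so it lowers to [o]. /i/ is a high vowel immediately before /r/, so it lowers to [e]. /bnefurrasuikoire/ → bneforrasuikoere.
Rule 2 (intervocalic spirantization): /k/ is a stop between vowels /i/ and /o/, so it spirantizes to the fricative [x]. /bneforrasuikoere/ → bneforrasuixoere.
Rule 3 (final vowel raising): /e/ is a mid vowel in word-final position, so it raises to [i]. /bneforrasuixoere/ → bneforrasuixoeri.

bneforrasuixoeri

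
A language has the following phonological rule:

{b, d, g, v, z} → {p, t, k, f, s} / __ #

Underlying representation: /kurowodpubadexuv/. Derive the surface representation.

Scanning /kurowodpubadexuv/: /d/ at position 7 is not in the conditioning environment; /b/ at position 10 is not in the conditioning environment; /d/ at position 12 is not in the conditioning environment; /v/ is a voiced obstruent in word-final position, so it devoices to [f].
Result: [kurowodpubadexuf].

kurowodpubadexuf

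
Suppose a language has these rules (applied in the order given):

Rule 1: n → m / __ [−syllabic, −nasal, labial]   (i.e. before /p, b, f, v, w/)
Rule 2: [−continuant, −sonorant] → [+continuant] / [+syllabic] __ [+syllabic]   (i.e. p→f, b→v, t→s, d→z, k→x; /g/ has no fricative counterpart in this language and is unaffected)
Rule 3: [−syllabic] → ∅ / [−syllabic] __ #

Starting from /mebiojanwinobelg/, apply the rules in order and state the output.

meviojamwinovel

Rule 1 (nasal place assimilation): /n/ precedes the labial consonant /w/, so it assimilates in place to [m]. /mebiojanwinobelg/ → mebiojamwinobelg.
Rule 2 (intervocalic spirantization): /b/ is a stop between vowels /e/ and /i/, so it spirantizes to the fricative [v]. /b/ is a stop between vowels /o/ and /e/, so it spirantizes to the fricative [v]. /mebiojamwinobelg/ → meviojamwinovelg.
Rule 3 (final cluster simplification): /g/ is the second consonant of a word-final cluster /lg/, so it deletes. /meviojamwinovelg/ → meviojamwinovel.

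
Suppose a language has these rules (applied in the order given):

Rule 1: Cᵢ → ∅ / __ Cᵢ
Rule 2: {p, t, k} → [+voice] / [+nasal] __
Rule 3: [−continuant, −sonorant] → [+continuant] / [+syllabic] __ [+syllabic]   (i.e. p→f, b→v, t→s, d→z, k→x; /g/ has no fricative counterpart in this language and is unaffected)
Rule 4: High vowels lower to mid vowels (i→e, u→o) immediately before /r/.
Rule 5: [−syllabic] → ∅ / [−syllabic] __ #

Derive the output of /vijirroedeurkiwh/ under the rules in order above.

Rule 1 (degemination): /rr/ is a geminate; the first /r/ deletes. /vijirroedeurkiwh/ → vijiroedeurkiwh.
Rule 2 (post-nasal voicing): no segment meets the environment; /vijiroedeurkiwh/ is unchanged.
Rule 3 (intervocalic spirantization): /d/ is a stop between vowels /e/ and /e/, so it spirantizes to the fricative [z]. /vijiroedeurkiwh/ → vijiroezeurkiwh.
Rule 4 (pre-rhotic lowering): /i/ is a high vowel immediately before /r/, so it lowers to [e]. /u/ is a high vowel immediately before /r/, so it lowers to [o]. /vijiroezeurkiwh/ → vijeroezeorkiwh.
Rule 5 (final cluster simplification): /h/ is the second consonant of a word-final cluster /wh/, so it deletes. /vijeroezeorkiwh/ → vijeroezeorkiw.

vijeroezeorkiw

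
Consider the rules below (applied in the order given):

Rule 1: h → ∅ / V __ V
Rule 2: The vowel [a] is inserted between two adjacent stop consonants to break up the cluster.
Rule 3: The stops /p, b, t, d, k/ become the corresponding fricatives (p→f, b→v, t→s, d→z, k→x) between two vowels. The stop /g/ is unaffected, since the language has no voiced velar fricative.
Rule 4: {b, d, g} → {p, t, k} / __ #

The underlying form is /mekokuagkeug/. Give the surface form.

Rule 1 (intervocalic h-deletion): no segment meets the environment; /mekokuagkeug/ is unchanged.
Rule 2 (stop-cluster a-epenthesis): /g/ and /k/ form a stop–stop cluster, so [a] is inserted between them. /mekokuagkeug/ → mekokuagakeug.
Rule 3 (intervocalic spirantization): /k/ is a stop between vowels /e/ and /o/, so it spirantizes to the fricative [x]. /k/ is a stop between vowels /o/ and /u/, so it spirantizes to the fricative [x]. /k/ is a stop between vowels /a/ and /e/, so it spirantizes to the fricative [x]. /mekokuagakeug/ → mexoxuagaxeug.
Rule 4 (final devoicing): /g/ is a voiced stop in word-final position, so it devoices to [k]. /mexoxuagaxeug/ → mexoxuagaxeuk.

mexoxuagaxeuk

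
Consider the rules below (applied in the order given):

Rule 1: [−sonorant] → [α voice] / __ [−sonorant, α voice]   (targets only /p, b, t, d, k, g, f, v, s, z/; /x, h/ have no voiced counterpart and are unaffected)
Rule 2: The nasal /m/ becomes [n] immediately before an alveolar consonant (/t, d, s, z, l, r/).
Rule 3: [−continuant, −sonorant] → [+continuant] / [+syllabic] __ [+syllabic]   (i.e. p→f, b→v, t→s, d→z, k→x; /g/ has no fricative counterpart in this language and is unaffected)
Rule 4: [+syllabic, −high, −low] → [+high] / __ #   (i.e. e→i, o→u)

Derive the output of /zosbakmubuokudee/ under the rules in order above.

Rule 1 (regressive voicing assimilation): /s/ precedes the voiced obstruent /b/, so it voices to [z] by assimilation. /zosbakmubuokudee/ → zozbakmubuokudee.
Rule 2 (nasal place assimilation): no segment meets the environment; /zozbakmubuokudee/ is unchanged.
Rule 3 (intervocalic spirantization): /b/ is a stop between vowels /u/ and /u/, so it spirantizes to the fricative [v]. /k/ is a stop between vowels /o/ and /u/, so it spirantizes to the fricative [x]. /d/ is a stop between vowels /u/ and /e/, so it spirantizes to the fricative [z]. /zozbakmubuokudee/ → zozbakmuvuoxuzee.
Rule 4 (final vowel raising): /e/ is a mid vowel in word-final position, so it raises to [i]. /zozbakmuvuoxuzee/ → zozbakmuvuoxuzei.

zozbakmuvuoxuzei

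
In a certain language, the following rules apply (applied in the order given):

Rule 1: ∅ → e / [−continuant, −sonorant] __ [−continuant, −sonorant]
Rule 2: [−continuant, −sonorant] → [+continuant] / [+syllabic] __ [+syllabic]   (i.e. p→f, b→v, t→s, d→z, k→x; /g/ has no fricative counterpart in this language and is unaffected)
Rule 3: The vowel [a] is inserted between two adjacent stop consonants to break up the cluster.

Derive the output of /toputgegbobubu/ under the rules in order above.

Rule 1 (stop-cluster e-epenthesis): /t/ and /g/ form a stop–stop cluster, so [e] is inserted between them. /g/ and /b/ form a stop–stop cluster, so [e] is inserted between them. /toputgegbobubu/ → toputegegebobubu.
Rule 2 (intervocalic spirantization): /p/ is a stop between vowels /o/ and /u/, so it spirantizes to the fricative [f]. /t/ is a stop between vowels /u/ and /e/, so it spirantizes to the fricative [s]. /b/ is a stop between vowels /e/ and /o/, so it spirantizes to the fricative [v]. /b/ is a stop between vowels /o/ and /u/, so it spirantizes to the fricative [v]. /b/ is a stop between vowels /u/ and /u/, so it spirantizes to the fricative [v]. /toputegegebobubu/ → tofusegegevovuvu.
Rule 3 (stop-cluster a-epenthesis): no segment meets the environment; /tofusegegevovuvu/ is unchanged.

tofusegegevovuvu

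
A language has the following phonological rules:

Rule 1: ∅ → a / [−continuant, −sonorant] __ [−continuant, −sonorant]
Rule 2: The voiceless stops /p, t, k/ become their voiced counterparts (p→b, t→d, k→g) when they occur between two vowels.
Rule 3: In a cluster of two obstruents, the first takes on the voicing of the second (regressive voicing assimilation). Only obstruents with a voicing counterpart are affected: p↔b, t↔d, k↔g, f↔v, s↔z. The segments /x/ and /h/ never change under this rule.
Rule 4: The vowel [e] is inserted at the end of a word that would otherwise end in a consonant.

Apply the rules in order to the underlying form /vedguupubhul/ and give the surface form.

vedaguubuphule

Rule 1 (stop-cluster a-epenthesis): /d/ and /g/ form a stop–stop cluster, so [a] is inserted between them. /vedguupubhul/ → vedaguupubhul.
Rule 2 (intervocalic voicing): /p/ is a voiceless stop between vowels /u/ and /u/, so it voices to [b]. /vedaguupubhul/ → vedaguububhul.
Rule 3 (regressive voicing assimilation): /b/ precedes the voiceless obstruent /h/, so it devoices to [p] by assimilation. /vedaguububhul/ → vedaguubuphul.
Rule 4 (final e-epenthesis): the form ends in the consonant /l/, so [e] is inserted word-finally. /vedaguubuphul/ → vedaguubuphule.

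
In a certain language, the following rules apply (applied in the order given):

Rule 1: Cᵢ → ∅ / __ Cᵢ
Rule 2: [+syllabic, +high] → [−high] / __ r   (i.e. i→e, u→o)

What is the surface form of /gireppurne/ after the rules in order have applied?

gereporne

Rule 1 (degemination): /pp/ is a geminate; the first /p/ deletes. /gireppurne/ → girepurne.
Rule 2 (pre-rhotic lowering): /i/ is a high vowel immediately before /r/, so it lowers to [e]. /u/ is a high vowel immediately before /r/, so it lowers to [o]. /girepurne/ → gereporne.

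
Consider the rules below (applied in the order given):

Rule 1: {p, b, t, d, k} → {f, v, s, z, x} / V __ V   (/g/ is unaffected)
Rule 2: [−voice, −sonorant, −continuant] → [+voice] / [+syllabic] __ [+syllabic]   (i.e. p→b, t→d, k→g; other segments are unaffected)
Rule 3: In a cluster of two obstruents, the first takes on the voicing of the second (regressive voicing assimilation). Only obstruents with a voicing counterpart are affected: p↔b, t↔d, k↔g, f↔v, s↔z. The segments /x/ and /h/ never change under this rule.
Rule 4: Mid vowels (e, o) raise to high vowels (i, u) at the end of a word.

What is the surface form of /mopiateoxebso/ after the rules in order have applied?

Rule 1 (intervocalic spirantization): /p/ is a stop between vowels /o/ and /i/, so it spirantizes to the fricative [f]. /t/ is a stop between vowels /a/ and /e/, so it spirantizes to the fricative [s]. /mopiateoxebso/ → mofiaseoxebso.
Rule 2 (intervocalic voicing): no segment meets the environment; /mofiaseoxebso/ is unchanged.
Rule 3 (regressive voicing assimilation): /b/ precedes the voiceless obstruent /s/, so it devoices to [p] by assimilation. /mofiaseoxebso/ → mofiaseoxepso.
Rule 4 (final vowel raising): /o/ is a mid vowel in word-final position, so it raises to [u]. /mofiaseoxepso/ → mofiaseoxepsu.

mofiaseoxepsu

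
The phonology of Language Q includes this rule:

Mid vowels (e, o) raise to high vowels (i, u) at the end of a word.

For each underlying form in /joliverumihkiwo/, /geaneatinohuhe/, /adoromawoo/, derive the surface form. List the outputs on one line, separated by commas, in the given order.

/joliverumihkiwo/: /o/ is a mid vowel in word-final position, so it raises to [u]. → [joliverumihkiwu].
/geaneatinohuhe/: /e/ is a mid vowel in word-final position, so it raises to [i]. → [geaneatinohuhi].
/adoromawoo/: /o/ is a mid vowel in word-final position, so it raises to [u]. → [adoromawou].

joliverumihkiwu, geaneatinohuhi, adoromawou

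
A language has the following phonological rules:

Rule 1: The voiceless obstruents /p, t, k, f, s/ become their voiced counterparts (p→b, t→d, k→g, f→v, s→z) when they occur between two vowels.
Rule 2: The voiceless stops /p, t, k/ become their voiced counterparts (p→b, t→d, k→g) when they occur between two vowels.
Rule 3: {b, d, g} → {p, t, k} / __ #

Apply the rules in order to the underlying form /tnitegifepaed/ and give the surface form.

tnidegivebaet

Rule 1 (intervocalic voicing): /t/ is a voiceless obstruent between vowels /i/ and /e/, so it voices to [d]. /f/ is a voiceless obstruent between vowels /i/ and /e/, so it voices to [v]. /p/ is a voiceless obstruent between vowels /e/ and /a/, so it voices to [b]. /tnitegifepaed/ → tnidegivebaed.
Rule 2 (intervocalic voicing): no segment meets the environment; /tnidegivebaed/ is unchanged.
Rule 3 (final devoicing): /d/ is a voiced stop in word-final position, so it devoices to [t]. /tnidegivebaed/ → tnidegivebaet.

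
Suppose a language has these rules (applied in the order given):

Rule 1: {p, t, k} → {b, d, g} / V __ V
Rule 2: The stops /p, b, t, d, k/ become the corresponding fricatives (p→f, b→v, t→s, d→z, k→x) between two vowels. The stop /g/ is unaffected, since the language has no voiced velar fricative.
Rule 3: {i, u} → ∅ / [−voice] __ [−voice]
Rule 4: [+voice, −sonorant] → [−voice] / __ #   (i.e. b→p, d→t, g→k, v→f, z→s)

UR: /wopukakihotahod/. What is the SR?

Rule 1 (intervocalic voicing): /p/ is a voiceless stop between vowels /o/ and /u/, so it voices to [b]. /k/ is a voiceless stop between vowels /u/ and /a/, so it voices to [g]. /k/ is a voiceless stop between vowels /a/ and /i/, so it voices to [g]. /t/ is a voiceless stop between vowels /o/ and /a/, so it voices to [d]. /wopukakihotahod/ → wobugagihodahod.
Rule 2 (intervocalic spirantization): /b/ is a stop between vowels /o/ and /u/, so it spirantizes to the fricative [v]. /d/ is a stop between vowels /o/ and /a/, so it spirantizes to the fricative [z]. /wobugagihodahod/ → wovugagihozahod.
Rule 3 (high vowel syncope): no segment meets the environment; /wovugagihozahod/ is unchanged.
Rule 4 (final devoicing): /d/ is a voiced obstruent in word-final position, so it devoices to [t]. /wovugagihozahod/ → wovugagihozahot.

wovugagihozahot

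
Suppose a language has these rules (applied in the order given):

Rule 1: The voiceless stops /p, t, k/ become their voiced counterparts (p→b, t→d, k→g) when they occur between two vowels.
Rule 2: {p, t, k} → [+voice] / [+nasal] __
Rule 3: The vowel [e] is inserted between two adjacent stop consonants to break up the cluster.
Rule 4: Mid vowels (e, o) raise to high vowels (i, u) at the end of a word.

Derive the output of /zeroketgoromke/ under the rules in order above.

zerogetegoromgi

Rule 1 (intervocalic voicing): /k/ is a voiceless stop between vowels /o/ and /e/, so it voices to [g]. /zeroketgoromke/ → zerogetgoromke.
Rule 2 (post-nasal voicing): /k/ is a voiceless stop immediately after the nasal /m/, so it voices to [g]. /zerogetgoromke/ → zerogetgoromge.
Rule 3 (stop-cluster e-epenthesis): /t/ and /g/ form a stop–stop cluster, so [e] is inserted between them. /zerogetgoromge/ → zerogetegoromge.
Rule 4 (final vowel raising): /e/ is a mid vowel in word-final position, so it raises to [i]. /zerogetegoromge/ → zerogetegoromgi.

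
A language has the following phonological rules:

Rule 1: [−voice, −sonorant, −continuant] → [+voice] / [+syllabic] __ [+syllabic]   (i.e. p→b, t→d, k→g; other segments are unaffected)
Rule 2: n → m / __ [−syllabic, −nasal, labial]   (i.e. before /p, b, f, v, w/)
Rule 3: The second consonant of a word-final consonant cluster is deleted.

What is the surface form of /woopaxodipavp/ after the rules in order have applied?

Rule 1 (intervocalic voicing): /p/ is a voiceless stop between vowels /o/ and /a/, so it voices to [b]. /p/ is a voiceless stop between vowels /i/ and /a/, so it voices to [b]. /woopaxodipavp/ → woobaxodibavp.
Rule 2 (nasal place assimilation): no segment meets the environment; /woobaxodibavp/ is unchanged.
Rule 3 (final cluster simplification): /p/ is the second consonant of a word-final cluster /vp/, so it deletes. /woobaxodibavp/ → woobaxodibav.

woobaxodibav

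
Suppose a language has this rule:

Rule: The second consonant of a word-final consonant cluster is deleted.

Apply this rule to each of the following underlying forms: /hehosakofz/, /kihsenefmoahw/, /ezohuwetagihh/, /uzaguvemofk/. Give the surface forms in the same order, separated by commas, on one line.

hehosakof, kihsenefmoah, ezohuwetagih, uzaguvemof

/hehosakofz/: /z/ is the second consonant of a word-final cluster /fz/, so it deletes. → [hehosakof].
/kihsenefmoahw/: /w/ is the second consonant of a word-final cluster /hw/, so it deletes. → [kihsenefmoah].
/ezohuwetagihh/: /h/ is the second consonant of a word-final cluster /hh/, so it deletes. → [ezohuwetagih].
/uzaguvemofk/: /k/ is the second consonant of a word-final cluster /fk/, so it deletes. → [uzaguvemof].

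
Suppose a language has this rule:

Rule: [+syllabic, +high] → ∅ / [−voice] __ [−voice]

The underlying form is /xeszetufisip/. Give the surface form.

xeszetfsp

/u/ is a high vowel flanked by voiceless consonants /t/ and /f/, so it deletes.
/i/ is a high vowel flanked by voiceless consonants /f/ and /s/, so it deletes.
/i/ is a high vowel flanked by voiceless consonants /s/ and /p/, so it deletes.
Surface form: [xeszetfsp].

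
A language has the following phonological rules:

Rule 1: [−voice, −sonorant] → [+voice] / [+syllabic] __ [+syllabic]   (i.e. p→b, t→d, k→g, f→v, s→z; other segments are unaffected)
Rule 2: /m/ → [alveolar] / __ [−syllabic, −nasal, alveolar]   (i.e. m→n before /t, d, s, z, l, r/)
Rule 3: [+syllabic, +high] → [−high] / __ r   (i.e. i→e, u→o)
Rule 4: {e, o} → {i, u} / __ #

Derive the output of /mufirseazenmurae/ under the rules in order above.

Rule 1 (intervocalic voicing): /f/ is a voiceless obstruent between vowels /u/ and /i/, so it voices to [v]. /mufirseazenmurae/ → muvirseazenmurae.
Rule 2 (nasal place assimilation): no segment meets the environment; /muvirseazenmurae/ is unchanged.
Rule 3 (pre-rhotic lowering): /i/ is a high vowel immediately before /r/, so it lowers to [e]. /u/ is a high vowel immediately before /r/, so it lowers to [o]. /muvirseazenmurae/ → muverseazenmorae.
Rule 4 (final vowel raising): /e/ is a mid vowel in word-final position, so it raises to [i]. /muverseazenmorae/ → muverseazenmorai.

muverseazenmorai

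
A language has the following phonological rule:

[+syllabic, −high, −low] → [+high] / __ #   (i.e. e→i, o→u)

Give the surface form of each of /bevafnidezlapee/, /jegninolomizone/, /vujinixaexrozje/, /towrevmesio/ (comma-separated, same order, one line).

/bevafnidezlapee/: /e/ is a mid vowel in word-final position, so it raises to [i]. → [bevafnidezlapei].
/jegninolomizone/: /e/ is a mid vowel in word-final position, so it raises to [i]. → [jegninolomizoni].
/vujinixaexrozje/: /e/ is a mid vowel in word-final position, so it raises to [i]. → [vujinixaexrozji].
/towrevmesio/: /o/ is a mid vowel in word-final position, so it raises to [u]. → [towrevmesiu].

bevafnidezlapei, jegninolomizoni, vujinixaexrozji, towrevmesiu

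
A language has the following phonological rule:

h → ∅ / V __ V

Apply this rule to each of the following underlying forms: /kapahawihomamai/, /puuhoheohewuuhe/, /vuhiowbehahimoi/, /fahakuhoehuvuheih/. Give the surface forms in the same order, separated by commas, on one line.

/kapahawihomamai/: /h/ occurs between vowels /a/ and /a/, so it deletes. /h/ occurs between vowels /i/ and /o/, so it deletes. → [kapaawiomamai].
/puuhoheohewuuhe/: /h/ occurs between vowels /u/ and /o/, so it deletes. /h/ occurs between vowels /o/ and /e/, so it deletes. /h/ occurs between vowels /o/ and /e/, so it deletes. /h/ occurs between vowels /u/ and /e/, so it deletes. → [puuoeoewuue].
/vuhiowbehahimoi/: /h/ occurs between vowels /u/ and /i/, so it deletes. /h/ occurs between vowels /e/ and /a/, so it deletes. /h/ occurs between vowels /a/ and /i/, so it deletes. → [vuiowbeaimoi].
/fahakuhoehuvuheih/: /h/ occurs between vowels /a/ and /a/, so it deletes. /h/ occurs between vowels /u/ and /o/, so it deletes. /h/ occurs between vowels /e/ and /u/, so it deletes. /h/ occurs between vowels /u/ and /e/, so it deletes. → [faakuoeuvueih].

kapaawiomamai, puuoeoewuue, vuiowbeaimoi, faakuoeuvueih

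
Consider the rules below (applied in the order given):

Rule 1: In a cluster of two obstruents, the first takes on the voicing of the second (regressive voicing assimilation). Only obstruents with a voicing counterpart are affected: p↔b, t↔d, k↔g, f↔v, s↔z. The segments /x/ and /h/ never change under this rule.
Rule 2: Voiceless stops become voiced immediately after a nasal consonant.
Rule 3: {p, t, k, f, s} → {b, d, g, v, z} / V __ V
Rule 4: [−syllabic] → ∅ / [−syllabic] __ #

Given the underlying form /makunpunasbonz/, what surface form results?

Rule 1 (regressive voicing assimilation): /s/ precedes the voiced obstruent /b/, so it voices to [z] by assimilation. /makunpunasbonz/ → makunpunazbonz.
Rule 2 (post-nasal voicing): /p/ is a voiceless stop immediately after the nasal /n/, so it voices to [b]. /makunpunazbonz/ → makunbunazbonz.
Rule 3 (intervocalic voicing): /k/ is a voiceless obstruent between vowels /a/ and /u/, so it voices to [g]. /makunbunazbonz/ → magunbunazbonz.
Rule 4 (final cluster simplification): /z/ is the second consonant of a word-final cluster /nz/, so it deletes. /magunbunazbonz/ → magunbunazbon.

magunbunazbon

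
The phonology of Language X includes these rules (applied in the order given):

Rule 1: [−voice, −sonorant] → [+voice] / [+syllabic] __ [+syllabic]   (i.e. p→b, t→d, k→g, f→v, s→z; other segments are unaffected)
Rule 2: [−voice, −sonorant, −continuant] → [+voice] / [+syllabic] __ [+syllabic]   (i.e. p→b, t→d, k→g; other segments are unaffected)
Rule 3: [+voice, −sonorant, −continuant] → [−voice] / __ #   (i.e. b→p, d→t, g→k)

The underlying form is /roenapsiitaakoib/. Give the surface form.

roenapsiidaagoip

Rule 1 (intervocalic voicing): /t/ is a voiceless obstruent between vowels /i/ and /a/, so it voices to [d]. /k/ is a voiceless obstruent between vowels /a/ and /o/, so it voices to [g]. /roenapsiitaakoib/ → roenapsiidaagoib.
Rule 2 (intervocalic voicing): no segment meets the environment; /roenapsiidaagoib/ is unchanged.
Rule 3 (final devoicing): /b/ is a voiced stop in word-final position, so it devoices to [p]. /roenapsiidaagoib/ → roenapsiidaagoip.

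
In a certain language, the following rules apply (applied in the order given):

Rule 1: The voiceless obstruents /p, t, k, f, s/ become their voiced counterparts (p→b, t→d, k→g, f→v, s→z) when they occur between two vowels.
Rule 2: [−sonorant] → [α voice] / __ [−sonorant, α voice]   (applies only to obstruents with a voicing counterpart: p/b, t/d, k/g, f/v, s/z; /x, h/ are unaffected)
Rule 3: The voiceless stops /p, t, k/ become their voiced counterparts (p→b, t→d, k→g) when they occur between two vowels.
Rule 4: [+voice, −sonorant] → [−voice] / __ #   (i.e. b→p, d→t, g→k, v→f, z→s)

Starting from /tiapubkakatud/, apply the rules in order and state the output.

tiabupkagadut

Rule 1 (intervocalic voicing): /p/ is a voiceless obstruent between vowels /a/ and /u/, so it voices to [b]. /k/ is a voiceless obstruent between vowels /a/ and /a/, so it voices to [g]. /t/ is a voiceless obstruent between vowels /a/ and /u/, so it voices to [d]. /tiapubkakatud/ → tiabubkagadud.
Rule 2 (regressive voicing assimilation): /b/ precedes the voiceless obstruent /k/, so it devoices to [p] by assimilation. /tiabubkagadud/ → tiabupkagadud.
Rule 3 (intervocalic voicing): no segment meets the environment; /tiabupkagadud/ is unchanged.
Rule 4 (final devoicing): /d/ is a voiced obstruent in word-final position, so it devoices to [t]. /tiabupkagadud/ → tiabupkagadut.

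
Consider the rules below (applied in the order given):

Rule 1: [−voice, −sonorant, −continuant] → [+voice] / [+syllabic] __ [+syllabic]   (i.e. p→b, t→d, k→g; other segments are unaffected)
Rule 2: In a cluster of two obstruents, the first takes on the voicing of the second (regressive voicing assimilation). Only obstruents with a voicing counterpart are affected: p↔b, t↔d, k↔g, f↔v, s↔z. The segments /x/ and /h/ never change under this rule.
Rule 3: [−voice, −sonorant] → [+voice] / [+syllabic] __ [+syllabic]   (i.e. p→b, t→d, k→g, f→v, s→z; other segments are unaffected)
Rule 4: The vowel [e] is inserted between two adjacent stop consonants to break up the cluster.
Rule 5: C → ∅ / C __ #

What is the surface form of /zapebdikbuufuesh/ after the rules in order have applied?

zabebedigebuuvues

Rule 1 (intervocalic voicing): /p/ is a voiceless stop between vowels /a/ and /e/, so it voices to [b]. /zapebdikbuufuesh/ → zabebdikbuufuesh.
Rule 2 (regressive voicing assimilation): /k/ precedes the voiced obstruent /b/, so it voices to [g] by assimilation. /zabebdikbuufuesh/ → zabebdigbuufuesh.
Rule 3 (intervocalic voicing): /f/ is a voiceless obstruent between vowels /u/ and /u/, so it voices to [v]. /zabebdigbuufuesh/ → zabebdigbuuvuesh.
Rule 4 (stop-cluster e-epenthesis): /b/ and /d/ form a stop–stop cluster, so [e] is inserted between them. /g/ and /b/ form a stop–stop cluster, so [e] is inserted between them. /zabebdigbuuvuesh/ → zabebedigebuuvuesh.
Rule 5 (final cluster simplification): /h/ is the second consonant of a word-final cluster /sh/, so it deletes. /zabebedigebuuvuesh/ → zabebedigebuuvues.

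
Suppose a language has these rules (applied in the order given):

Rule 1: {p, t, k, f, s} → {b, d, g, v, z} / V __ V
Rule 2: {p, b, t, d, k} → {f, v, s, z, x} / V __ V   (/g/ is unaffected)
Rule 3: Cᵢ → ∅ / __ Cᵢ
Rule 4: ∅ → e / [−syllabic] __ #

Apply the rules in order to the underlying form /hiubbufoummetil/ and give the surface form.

hiubuvoumezile

Rule 1 (intervocalic voicing): /f/ is a voiceless obstruent between vowels /u/ and /o/, so it voices to [v]. /t/ is a voiceless obstruent between vowels /e/ and /i/, so it voices to [d]. /hiubbufoummetil/ → hiubbuvoummedil.
Rule 2 (intervocalic spirantization): /d/ is a stop between vowels /e/ and /i/, so it spirantizes to the fricative [z]. /hiubbuvoummedil/ → hiubbuvoummezil.
Rule 3 (degemination): /bb/ is a geminate; the first /b/ deletes. /mm/ is a geminate; the first /m/ deletes. /hiubbuvoummezil/ → hiubuvoumezil.
Rule 4 (final e-epenthesis): the form ends in the consonant /l/, so [e] is inserted word-finally. /hiubuvoumezil/ → hiubuvoumezile.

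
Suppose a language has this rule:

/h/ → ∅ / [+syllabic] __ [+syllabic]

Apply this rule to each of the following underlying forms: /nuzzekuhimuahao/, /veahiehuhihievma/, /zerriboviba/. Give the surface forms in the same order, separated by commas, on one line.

nuzzekuimuaao, veaieuiievma, zerriboviba

/nuzzekuhimuahao/: /h/ occurs between vowels /u/ and /i/, so it deletes. /h/ occurs between vowels /a/ and /a/, so it deletes. → [nuzzekuimuaao].
/veahiehuhihievma/: /h/ occurs between vowels /a/ and /i/, so it deletes. /h/ occurs between vowels /e/ and /u/, so it deletes. /h/ occurs between vowels /u/ and /i/, so it deletes. /h/ occurs between vowels /i/ and /i/, so it deletes. → [veaieuiievma].
/zerriboviba/: the rule's environment is not met; surfaces unchanged as [zerriboviba].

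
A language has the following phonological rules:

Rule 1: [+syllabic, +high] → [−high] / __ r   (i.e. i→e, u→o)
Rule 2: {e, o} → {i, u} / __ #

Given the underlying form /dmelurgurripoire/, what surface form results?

dmelorgorripoeri

Rule 1 (pre-rhotic lowering): /u/ is a high vowel immediately before /r/, so it lowers to [o]. /u/ is a high vowel immediately before /r/, so it lowers to [o]. /i/ is a high vowel immediately before /r/, so it lowers to [e]. /dmelurgurripoire/ → dmelorgorripoere.
Rule 2 (final vowel raising): /e/ is a mid vowel in word-final position, so it raises to [i]. /dmelorgorripoere/ → dmelorgorripoeri.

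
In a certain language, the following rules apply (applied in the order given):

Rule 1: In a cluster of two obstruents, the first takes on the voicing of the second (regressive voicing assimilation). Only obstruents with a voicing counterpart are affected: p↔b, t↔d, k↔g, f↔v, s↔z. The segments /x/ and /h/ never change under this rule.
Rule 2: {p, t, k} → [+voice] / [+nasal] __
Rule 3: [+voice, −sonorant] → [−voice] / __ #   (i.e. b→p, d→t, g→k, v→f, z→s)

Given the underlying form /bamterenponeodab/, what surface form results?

Rule 1 (regressive voicing assimilation): no segment meets the environment; /bamterenponeodab/ is unchanged.
Rule 2 (post-nasal voicing): /t/ is a voiceless stop immediately after the nasal /m/, so it voices to [d]. /p/ is a voiceless stop immediately after the nasal /n/, so it voices to [b]. /bamterenponeodab/ → bamderenboneodab.
Rule 3 (final devoicing): /b/ is a voiced obstruent in word-final position, so it devoices to [p]. /bamderenboneodab/ → bamderenboneodap.

bamderenboneodap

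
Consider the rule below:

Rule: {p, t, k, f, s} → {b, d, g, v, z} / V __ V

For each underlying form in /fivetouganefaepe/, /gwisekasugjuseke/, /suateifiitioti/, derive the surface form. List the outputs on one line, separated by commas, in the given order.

fivedouganevaebe, gwizegazugjuzege, suadeiviidiodi

/fivetouganefaepe/: /t/ is a voiceless obstruent between vowels /e/ and /o/, so it voices to [d]. /f/ is a voiceless obstruent between vowels /e/ and /a/, so it voices to [v]. /p/ is a voiceless obstruent between vowels /e/ and /e/, so it voices to [b]. → [fivedouganevaebe].
/gwisekasugjuseke/: /s/ is a voiceless obstruent between vowels /i/ and /e/, so it voices to [z]. /k/ is a voiceless obstruent between vowels /e/ and /a/, so it voices to [g]. /s/ is a voiceless obstruent between vowels /a/ and /u/, so it voices to [z]. /s/ is a voiceless obstruent between vowels /u/ and /e/, so it voices to [z]. /k/ is a voiceless obstruent between vowels /e/ and /e/, so it voices to [g]. → [gwizegazugjuzege].
/suateifiitioti/: /t/ is a voiceless obstruent between vowels /a/ and /e/, so it voices to [d]. /f/ is a voiceless obstruent between vowels /i/ and /i/, so it voices to [v]. /t/ is a voiceless obstruent between vowels /i/ and /i/, so it voices to [d]. /t/ is a voiceless obstruent between vowels /o/ and /i/, so it voices to [d]. → [suadeiviidiodi].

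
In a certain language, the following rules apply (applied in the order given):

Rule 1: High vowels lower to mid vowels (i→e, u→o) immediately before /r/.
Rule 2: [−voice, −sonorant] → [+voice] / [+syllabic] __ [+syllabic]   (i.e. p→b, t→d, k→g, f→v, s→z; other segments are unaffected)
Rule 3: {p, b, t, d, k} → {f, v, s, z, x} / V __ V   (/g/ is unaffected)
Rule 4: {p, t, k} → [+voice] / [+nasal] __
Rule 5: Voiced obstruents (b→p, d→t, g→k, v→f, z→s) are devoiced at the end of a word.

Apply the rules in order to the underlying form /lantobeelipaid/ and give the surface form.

landoveelivait

Rule 1 (pre-rhotic lowering): no segment meets the environment; /lantobeelipaid/ is unchanged.
Rule 2 (intervocalic voicing): /p/ is a voiceless obstruent between vowels /i/ and /a/, so it voices to [b]. /lantobeelipaid/ → lantobeelibaid.
Rule 3 (intervocalic spirantization): /b/ is a stop between vowels /o/ and /e/, so it spirantizes to the fricative [v]. /b/ is a stop between vowels /i/ and /a/, so it spirantizes to the fricative [v]. /lantobeelibaid/ → lantoveelivaid.
Rule 4 (post-nasal voicing): /t/ is a voiceless stop immediately after the nasal /n/, so it voices to [d]. /lantoveelivaid/ → landoveelivaid.
Rule 5 (final devoicing): /d/ is a voiced obstruent in word-final position, so it devoices to [t]. /landoveelivaid/ → landoveelivait.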